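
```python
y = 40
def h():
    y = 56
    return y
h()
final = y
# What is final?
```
40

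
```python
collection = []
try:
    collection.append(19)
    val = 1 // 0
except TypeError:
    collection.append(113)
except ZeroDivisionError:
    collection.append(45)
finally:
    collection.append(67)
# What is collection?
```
[19, 45, 67]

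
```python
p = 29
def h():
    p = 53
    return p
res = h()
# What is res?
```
53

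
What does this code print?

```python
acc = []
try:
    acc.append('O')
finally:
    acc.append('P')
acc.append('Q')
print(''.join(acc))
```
OPQ

try/finally without except, no exception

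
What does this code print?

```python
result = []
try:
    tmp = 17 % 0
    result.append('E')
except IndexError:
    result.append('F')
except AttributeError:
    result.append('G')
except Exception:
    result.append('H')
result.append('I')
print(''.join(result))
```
HI

ZeroDivisionError not specifically caught, falls to Exception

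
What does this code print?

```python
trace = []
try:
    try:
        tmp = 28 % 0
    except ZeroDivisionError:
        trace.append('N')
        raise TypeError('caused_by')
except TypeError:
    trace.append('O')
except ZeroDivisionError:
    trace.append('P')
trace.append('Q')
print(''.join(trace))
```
NOQ

TypeError raised and caught, original ZeroDivisionError not re-raised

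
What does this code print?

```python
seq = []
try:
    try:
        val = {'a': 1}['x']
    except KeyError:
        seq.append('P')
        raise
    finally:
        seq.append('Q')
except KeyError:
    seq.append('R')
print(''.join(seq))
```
PQR

finally runs before re-raised exception propagates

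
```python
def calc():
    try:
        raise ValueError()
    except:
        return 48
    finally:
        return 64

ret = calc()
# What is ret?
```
64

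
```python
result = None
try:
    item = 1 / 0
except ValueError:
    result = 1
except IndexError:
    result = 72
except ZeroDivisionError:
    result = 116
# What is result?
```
116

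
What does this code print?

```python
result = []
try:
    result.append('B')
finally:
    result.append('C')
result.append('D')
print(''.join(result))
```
BCD

try/finally without except, no exception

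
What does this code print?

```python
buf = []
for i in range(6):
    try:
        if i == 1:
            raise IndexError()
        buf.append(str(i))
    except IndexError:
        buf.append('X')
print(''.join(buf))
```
0X2345

Exception on i=1 caught, loop continues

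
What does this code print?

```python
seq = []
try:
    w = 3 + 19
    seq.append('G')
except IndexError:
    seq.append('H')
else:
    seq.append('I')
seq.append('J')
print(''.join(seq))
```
GIJ

else block runs when no exception occurs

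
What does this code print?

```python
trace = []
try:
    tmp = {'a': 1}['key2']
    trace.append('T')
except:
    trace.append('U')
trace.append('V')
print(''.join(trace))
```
UV

Exception raised in try, caught by bare except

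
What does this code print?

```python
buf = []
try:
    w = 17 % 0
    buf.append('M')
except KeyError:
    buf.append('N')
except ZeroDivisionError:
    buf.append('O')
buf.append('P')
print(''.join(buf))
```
OP

ZeroDivisionError is caught by its specific handler, not KeyError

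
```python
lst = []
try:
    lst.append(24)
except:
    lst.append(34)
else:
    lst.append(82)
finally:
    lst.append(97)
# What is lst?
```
[24, 82, 97]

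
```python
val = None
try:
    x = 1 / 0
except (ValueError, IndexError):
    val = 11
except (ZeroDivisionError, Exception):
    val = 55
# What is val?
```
55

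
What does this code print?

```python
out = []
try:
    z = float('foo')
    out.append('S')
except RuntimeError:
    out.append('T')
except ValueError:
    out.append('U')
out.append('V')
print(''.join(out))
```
UV

ValueError is caught by its specific handler, not RuntimeError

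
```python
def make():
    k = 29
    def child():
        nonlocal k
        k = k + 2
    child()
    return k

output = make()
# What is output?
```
31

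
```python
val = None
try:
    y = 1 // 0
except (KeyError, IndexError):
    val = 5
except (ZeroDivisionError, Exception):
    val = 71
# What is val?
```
71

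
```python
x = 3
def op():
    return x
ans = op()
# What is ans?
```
3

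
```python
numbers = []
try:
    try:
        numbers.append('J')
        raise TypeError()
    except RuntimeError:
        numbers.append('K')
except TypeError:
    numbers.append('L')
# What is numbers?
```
['J', 'L']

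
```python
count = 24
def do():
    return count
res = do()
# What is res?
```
24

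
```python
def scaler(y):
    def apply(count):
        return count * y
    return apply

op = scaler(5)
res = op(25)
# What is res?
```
125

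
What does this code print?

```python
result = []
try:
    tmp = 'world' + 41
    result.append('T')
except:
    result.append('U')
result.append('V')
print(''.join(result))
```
UV

Exception raised in try, caught by bare except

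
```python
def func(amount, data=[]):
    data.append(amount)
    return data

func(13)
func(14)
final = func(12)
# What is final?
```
[13, 14, 12]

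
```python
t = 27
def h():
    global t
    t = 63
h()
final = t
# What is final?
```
63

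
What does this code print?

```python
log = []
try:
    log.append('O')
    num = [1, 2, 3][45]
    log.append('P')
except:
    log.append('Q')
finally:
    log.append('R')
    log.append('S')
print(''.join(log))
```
OQRS

Code before exception runs, then except, then all of finally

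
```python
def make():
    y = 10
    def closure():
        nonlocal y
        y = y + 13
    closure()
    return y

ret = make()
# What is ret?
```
23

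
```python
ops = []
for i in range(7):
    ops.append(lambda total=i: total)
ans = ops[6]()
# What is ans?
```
6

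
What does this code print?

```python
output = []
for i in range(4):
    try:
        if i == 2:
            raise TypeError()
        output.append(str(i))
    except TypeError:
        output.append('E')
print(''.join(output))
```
01E3

Exception on i=2 caught, loop continues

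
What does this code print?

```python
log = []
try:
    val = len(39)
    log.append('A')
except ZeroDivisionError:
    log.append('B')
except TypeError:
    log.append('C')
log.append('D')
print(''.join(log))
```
CD

TypeError is caught by its specific handler, not ZeroDivisionError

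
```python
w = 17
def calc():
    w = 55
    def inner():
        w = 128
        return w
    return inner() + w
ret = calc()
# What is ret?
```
183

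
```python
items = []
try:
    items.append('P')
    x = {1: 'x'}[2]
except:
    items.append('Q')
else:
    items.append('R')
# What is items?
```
['P', 'Q']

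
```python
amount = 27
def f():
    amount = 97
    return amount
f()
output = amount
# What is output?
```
27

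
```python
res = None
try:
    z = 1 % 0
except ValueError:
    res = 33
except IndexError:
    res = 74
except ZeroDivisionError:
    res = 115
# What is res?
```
115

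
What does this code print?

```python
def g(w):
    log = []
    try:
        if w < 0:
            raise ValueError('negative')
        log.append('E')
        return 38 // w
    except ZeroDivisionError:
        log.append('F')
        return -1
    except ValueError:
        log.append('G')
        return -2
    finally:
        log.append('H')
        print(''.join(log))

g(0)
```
EFH

w=0 causes ZeroDivisionError, caught, finally prints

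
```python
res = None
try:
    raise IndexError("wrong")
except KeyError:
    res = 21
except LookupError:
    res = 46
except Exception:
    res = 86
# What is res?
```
46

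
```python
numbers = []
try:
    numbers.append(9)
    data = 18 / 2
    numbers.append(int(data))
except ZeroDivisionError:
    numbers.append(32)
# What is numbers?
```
[9, 9]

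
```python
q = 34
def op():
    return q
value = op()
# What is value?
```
34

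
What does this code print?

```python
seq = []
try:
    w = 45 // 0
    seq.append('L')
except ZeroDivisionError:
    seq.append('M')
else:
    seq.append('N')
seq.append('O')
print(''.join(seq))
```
MO

else block skipped when exception is caught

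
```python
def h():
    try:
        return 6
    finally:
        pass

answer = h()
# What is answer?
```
6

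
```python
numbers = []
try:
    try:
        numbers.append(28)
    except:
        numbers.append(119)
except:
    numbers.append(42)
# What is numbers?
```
[28]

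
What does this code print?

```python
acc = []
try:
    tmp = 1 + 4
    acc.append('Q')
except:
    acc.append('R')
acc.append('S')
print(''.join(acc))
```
QS

No exception, try block completes normally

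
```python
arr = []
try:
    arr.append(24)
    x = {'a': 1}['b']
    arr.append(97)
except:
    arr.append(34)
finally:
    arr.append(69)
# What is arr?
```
[24, 34, 69]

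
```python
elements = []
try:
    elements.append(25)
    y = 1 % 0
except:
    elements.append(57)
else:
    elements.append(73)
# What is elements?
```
[25, 57]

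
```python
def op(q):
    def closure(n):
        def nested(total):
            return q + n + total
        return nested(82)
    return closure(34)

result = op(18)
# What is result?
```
134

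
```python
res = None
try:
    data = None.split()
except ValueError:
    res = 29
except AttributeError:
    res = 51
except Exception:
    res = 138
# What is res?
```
51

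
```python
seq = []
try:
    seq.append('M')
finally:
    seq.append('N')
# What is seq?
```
['M', 'N']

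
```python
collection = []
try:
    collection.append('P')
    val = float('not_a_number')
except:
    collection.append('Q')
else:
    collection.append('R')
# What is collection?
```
['P', 'Q']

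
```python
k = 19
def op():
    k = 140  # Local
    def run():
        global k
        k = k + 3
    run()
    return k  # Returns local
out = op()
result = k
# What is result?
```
22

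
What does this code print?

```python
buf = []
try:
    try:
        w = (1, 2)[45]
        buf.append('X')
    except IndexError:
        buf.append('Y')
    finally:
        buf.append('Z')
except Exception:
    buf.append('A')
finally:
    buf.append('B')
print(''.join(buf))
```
YZB

Both finally blocks run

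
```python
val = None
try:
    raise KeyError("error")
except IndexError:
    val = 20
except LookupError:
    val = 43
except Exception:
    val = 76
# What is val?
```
43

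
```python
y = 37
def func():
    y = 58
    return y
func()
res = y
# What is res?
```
37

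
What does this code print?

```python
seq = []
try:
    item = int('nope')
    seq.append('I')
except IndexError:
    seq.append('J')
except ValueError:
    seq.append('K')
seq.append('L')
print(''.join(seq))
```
KL

ValueError is caught by its specific handler, not IndexError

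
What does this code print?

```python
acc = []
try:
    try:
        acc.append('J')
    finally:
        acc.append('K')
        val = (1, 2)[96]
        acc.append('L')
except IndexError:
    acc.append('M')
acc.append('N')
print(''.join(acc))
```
JKMN

Exception in inner finally caught by outer except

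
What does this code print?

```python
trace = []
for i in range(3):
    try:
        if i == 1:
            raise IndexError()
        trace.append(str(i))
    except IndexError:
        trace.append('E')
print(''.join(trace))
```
0E2

Exception on i=1 caught, loop continues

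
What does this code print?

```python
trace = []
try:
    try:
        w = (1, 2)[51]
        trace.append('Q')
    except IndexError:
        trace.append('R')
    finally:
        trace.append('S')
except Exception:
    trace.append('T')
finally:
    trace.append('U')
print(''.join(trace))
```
RSU

Both finally blocks run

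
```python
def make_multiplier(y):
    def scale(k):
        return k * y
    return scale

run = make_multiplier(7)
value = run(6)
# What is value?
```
42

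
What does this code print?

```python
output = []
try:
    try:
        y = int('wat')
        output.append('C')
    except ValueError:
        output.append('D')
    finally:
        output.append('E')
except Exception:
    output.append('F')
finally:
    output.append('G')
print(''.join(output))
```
DEG

Both finally blocks run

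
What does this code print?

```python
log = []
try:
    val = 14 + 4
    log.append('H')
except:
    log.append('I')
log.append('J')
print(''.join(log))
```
HJ

No exception, try block completes normally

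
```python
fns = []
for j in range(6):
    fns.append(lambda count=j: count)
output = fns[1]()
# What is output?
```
1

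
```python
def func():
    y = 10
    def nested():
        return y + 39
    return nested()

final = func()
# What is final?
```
49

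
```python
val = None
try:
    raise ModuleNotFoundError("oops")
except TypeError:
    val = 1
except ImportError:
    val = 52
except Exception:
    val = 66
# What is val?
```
52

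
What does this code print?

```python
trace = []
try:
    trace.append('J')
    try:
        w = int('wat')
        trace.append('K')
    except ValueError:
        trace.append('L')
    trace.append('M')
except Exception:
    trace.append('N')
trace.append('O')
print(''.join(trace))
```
JLMO

Inner exception caught by inner handler, outer continues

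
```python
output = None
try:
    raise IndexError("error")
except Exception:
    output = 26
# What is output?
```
26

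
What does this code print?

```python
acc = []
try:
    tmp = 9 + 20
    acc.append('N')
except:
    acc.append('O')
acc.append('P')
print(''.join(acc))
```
NP

No exception, try block completes normally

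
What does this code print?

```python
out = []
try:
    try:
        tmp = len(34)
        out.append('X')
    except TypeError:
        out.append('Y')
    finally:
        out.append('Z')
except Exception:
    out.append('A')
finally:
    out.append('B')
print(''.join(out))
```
YZB

Both finally blocks run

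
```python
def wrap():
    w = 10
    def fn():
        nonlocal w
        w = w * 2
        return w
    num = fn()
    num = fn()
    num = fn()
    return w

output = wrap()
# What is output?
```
80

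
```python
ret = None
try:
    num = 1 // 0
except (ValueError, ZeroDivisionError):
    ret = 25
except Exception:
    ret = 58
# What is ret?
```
25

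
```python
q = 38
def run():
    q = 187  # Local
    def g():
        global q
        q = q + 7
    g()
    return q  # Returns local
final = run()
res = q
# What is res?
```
45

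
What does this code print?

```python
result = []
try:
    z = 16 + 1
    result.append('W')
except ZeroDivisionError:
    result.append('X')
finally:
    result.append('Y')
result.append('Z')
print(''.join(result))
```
WYZ

finally runs after normal execution too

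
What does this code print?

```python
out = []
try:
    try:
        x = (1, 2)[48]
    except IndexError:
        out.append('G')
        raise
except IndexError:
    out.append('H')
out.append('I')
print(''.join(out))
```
GHI

raise without argument re-raises current exception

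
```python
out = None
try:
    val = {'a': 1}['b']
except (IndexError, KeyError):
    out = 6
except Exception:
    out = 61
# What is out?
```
6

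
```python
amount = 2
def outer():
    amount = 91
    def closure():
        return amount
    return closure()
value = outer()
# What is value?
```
91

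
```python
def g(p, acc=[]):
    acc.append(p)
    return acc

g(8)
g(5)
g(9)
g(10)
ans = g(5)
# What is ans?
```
[8, 5, 9, 10, 5]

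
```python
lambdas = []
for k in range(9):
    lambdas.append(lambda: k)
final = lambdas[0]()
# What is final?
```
8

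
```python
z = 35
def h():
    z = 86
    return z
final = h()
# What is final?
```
86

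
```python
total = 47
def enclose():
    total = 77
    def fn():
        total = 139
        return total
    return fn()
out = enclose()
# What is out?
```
139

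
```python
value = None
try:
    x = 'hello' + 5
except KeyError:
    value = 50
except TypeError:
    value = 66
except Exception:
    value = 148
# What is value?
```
66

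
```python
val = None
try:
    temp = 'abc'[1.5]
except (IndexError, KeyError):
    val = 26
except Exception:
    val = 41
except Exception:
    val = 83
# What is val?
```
41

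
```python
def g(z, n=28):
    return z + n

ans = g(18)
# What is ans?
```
46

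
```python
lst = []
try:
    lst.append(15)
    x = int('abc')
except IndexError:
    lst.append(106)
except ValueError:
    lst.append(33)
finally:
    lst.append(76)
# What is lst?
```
[15, 33, 76]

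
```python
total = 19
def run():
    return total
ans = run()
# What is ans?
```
19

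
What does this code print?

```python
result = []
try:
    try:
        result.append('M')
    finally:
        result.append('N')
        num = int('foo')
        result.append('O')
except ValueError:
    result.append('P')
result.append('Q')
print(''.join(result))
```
MNPQ

Exception in inner finally caught by outer except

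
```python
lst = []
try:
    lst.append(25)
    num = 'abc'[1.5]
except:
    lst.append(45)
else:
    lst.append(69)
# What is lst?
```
[25, 45]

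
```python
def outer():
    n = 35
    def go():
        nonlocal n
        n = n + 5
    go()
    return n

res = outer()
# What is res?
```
40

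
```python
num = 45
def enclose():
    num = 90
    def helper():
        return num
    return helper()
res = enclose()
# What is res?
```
90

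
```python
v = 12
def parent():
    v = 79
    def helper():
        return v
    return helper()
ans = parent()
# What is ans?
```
79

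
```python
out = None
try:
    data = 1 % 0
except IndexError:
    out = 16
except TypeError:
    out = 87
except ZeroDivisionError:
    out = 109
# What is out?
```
109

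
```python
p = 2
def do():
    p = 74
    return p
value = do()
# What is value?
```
74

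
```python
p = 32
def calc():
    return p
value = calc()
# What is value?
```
32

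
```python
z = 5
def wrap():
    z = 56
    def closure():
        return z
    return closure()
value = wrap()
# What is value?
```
56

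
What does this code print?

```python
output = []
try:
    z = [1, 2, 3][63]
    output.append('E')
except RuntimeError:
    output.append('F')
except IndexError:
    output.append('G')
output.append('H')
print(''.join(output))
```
GH

IndexError is caught by its specific handler, not RuntimeError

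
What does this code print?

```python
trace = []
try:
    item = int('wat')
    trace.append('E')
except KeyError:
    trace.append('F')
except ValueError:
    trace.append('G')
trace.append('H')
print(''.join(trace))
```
GH

ValueError is caught by its specific handler, not KeyError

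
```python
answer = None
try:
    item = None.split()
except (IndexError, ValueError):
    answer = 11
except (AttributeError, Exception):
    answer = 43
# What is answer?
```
43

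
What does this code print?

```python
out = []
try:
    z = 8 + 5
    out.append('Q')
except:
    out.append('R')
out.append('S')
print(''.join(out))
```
QS

No exception, try block completes normally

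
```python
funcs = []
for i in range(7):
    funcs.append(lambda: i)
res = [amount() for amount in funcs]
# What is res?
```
[6, 6, 6, 6, 6, 6, 6]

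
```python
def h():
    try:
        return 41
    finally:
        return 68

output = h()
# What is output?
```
68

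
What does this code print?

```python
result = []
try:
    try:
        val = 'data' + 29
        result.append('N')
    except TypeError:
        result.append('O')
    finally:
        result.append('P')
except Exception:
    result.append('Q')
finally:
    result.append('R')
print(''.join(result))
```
OPR

Both finally blocks run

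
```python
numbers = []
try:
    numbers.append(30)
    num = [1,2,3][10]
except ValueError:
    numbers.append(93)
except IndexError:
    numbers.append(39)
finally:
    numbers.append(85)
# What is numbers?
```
[30, 39, 85]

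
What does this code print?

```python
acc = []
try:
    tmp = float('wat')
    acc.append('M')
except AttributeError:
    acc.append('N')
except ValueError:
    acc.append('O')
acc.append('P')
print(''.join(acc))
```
OP

ValueError is caught by its specific handler, not AttributeError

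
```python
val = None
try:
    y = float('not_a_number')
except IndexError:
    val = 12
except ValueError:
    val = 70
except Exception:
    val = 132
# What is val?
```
70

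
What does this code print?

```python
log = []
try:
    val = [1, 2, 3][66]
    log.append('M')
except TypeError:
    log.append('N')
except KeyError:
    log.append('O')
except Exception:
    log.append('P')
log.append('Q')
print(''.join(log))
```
PQ

IndexError not specifically caught, falls to Exception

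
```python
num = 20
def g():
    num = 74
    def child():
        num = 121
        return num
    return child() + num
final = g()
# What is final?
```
195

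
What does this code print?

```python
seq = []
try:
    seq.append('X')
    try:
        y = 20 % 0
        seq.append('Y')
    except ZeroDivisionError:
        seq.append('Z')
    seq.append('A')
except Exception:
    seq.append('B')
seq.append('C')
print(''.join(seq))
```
XZAC

Inner exception caught by inner handler, outer continues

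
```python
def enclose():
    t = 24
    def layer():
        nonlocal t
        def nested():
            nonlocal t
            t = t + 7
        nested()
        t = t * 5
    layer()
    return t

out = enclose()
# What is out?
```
155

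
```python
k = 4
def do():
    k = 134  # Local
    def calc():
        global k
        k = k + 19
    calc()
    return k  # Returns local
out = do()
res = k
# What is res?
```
23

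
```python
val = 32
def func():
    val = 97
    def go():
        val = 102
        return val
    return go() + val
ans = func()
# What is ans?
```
199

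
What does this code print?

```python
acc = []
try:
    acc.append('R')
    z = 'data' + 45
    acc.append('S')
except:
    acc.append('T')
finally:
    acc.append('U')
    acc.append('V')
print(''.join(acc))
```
RTUV

Code before exception runs, then except, then all of finally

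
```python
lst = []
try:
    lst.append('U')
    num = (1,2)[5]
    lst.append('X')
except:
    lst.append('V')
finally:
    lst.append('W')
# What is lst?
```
['U', 'V', 'W']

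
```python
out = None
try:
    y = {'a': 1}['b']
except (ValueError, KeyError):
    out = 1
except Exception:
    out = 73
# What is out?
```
1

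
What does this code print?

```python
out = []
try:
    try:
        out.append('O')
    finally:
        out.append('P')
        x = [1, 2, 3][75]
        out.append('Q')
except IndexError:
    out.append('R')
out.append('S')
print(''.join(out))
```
OPRS

Exception in inner finally caught by outer except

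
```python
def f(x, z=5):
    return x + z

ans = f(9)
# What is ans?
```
14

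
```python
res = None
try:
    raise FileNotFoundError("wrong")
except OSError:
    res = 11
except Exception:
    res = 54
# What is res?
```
11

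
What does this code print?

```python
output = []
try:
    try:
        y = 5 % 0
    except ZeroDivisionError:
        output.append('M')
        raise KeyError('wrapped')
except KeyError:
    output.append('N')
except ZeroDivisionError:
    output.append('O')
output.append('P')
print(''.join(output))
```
MNP

KeyError raised and caught, original ZeroDivisionError not re-raised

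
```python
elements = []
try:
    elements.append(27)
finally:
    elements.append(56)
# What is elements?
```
[27, 56]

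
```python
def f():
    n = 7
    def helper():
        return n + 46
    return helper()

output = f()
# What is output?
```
53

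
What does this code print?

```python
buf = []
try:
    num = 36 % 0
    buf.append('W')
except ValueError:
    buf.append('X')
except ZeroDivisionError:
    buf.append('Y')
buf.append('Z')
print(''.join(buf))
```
YZ

ZeroDivisionError is caught by its specific handler, not ValueError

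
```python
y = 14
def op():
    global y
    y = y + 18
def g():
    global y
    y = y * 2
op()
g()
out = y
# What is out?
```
64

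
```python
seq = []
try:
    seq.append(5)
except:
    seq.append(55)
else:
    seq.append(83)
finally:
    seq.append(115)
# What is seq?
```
[5, 83, 115]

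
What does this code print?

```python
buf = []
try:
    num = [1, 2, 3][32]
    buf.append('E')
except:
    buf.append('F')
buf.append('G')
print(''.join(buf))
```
FG

Exception raised in try, caught by bare except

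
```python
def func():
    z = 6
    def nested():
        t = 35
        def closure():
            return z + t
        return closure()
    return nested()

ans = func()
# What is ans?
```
41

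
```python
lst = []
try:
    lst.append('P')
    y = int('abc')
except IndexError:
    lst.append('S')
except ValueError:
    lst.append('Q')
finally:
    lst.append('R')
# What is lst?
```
['P', 'Q', 'R']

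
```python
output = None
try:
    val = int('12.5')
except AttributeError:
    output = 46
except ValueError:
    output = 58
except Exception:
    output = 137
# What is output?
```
58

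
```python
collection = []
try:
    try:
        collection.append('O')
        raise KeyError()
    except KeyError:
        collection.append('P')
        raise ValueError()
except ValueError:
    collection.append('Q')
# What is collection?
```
['O', 'P', 'Q']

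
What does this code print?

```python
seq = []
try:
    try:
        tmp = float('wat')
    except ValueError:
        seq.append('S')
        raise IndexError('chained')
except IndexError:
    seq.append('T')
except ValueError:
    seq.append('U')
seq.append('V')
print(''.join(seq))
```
STV

IndexError raised and caught, original ValueError not re-raised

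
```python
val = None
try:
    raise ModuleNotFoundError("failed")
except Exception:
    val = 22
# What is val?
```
22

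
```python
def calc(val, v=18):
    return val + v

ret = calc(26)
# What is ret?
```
44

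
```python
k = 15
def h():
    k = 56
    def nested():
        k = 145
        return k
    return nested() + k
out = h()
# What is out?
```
201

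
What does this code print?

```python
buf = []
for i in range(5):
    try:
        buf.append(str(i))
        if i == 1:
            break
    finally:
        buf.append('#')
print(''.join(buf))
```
0#1#

finally runs even when breaking out of loop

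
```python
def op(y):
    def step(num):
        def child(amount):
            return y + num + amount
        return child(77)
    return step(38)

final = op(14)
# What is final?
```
129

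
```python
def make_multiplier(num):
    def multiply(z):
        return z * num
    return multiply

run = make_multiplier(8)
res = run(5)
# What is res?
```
40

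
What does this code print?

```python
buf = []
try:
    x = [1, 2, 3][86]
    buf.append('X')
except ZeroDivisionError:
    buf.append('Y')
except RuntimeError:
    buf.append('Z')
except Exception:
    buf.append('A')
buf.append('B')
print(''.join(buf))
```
AB

IndexError not specifically caught, falls to Exception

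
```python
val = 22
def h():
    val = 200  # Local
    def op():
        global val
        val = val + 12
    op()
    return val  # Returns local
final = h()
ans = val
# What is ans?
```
34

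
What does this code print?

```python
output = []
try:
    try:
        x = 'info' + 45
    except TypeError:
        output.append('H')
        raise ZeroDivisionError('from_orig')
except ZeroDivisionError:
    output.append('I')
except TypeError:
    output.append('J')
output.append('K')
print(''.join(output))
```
HIK

ZeroDivisionError raised and caught, original TypeError not re-raised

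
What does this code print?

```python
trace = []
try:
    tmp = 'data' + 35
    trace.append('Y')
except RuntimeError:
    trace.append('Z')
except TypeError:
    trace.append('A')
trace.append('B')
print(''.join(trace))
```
AB

TypeError is caught by its specific handler, not RuntimeError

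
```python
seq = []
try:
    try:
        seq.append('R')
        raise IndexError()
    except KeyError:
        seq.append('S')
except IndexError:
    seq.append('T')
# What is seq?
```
['R', 'T']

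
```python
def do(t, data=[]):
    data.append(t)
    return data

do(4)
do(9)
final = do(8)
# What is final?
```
[4, 9, 8]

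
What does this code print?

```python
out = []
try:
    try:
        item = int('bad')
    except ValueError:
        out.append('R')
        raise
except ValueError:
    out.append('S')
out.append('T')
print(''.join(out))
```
RST

raise without argument re-raises current exception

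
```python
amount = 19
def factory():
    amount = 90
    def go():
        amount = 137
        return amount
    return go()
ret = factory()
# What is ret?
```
137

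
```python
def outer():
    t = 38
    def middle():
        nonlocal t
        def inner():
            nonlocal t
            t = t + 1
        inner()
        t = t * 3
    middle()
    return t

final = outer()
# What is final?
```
117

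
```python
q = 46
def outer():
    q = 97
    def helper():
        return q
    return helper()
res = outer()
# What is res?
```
97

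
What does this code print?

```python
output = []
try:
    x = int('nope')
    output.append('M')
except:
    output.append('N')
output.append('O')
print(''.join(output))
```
NO

Exception raised in try, caught by bare except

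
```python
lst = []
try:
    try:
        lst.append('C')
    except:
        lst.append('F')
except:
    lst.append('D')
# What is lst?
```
['C']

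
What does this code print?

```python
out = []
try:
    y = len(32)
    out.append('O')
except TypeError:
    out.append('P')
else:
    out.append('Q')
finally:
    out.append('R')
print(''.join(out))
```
PR

Exception: except runs, else skipped, finally runs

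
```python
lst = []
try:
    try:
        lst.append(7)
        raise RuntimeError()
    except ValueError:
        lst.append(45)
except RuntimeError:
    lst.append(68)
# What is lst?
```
[7, 68]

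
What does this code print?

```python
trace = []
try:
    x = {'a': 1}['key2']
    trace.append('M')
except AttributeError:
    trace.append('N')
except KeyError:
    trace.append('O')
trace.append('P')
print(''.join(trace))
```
OP

KeyError is caught by its specific handler, not AttributeError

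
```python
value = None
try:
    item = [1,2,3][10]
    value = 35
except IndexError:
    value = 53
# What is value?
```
53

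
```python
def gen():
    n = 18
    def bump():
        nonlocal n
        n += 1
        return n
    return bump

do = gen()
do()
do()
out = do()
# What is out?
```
21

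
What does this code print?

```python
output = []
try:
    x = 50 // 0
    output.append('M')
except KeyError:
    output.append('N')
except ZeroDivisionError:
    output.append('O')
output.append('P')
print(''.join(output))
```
OP

ZeroDivisionError is caught by its specific handler, not KeyError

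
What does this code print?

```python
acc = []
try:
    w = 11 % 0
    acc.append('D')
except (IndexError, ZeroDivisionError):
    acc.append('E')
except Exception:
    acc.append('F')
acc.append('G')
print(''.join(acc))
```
EG

ZeroDivisionError matches tuple containing it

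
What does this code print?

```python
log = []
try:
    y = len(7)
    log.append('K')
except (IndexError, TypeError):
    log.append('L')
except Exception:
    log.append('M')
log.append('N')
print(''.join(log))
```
LN

TypeError matches tuple containing it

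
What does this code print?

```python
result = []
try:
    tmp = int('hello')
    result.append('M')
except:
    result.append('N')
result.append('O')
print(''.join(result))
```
NO

Exception raised in try, caught by bare except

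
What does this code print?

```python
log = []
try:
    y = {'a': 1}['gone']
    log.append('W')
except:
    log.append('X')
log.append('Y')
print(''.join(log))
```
XY

Exception raised in try, caught by bare except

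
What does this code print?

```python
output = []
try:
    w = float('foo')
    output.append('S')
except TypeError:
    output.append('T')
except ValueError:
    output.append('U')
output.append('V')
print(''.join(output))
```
UV

ValueError is caught by its specific handler, not TypeError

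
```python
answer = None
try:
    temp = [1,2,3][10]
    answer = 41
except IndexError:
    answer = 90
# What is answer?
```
90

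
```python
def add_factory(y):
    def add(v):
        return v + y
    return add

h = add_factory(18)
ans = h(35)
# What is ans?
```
53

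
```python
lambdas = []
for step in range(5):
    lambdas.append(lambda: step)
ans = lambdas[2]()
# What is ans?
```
4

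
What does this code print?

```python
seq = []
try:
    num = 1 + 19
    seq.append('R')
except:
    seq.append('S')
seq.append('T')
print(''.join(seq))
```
RT

No exception, try block completes normally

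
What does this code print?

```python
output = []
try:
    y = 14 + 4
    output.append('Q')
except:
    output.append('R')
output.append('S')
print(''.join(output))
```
QS

No exception, try block completes normally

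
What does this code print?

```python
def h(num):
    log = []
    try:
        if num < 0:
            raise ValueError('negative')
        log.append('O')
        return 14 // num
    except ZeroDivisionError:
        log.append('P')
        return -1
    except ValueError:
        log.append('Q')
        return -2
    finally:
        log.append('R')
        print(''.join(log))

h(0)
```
OPR

num=0 causes ZeroDivisionError, caught, finally prints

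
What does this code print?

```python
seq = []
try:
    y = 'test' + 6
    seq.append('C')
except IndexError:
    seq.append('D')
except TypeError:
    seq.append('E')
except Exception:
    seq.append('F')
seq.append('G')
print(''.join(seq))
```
EG

TypeError matches before generic Exception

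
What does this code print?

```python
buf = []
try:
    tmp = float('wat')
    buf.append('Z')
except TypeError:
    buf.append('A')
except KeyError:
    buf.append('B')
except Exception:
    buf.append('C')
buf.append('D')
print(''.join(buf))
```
CD

ValueError not specifically caught, falls to Exception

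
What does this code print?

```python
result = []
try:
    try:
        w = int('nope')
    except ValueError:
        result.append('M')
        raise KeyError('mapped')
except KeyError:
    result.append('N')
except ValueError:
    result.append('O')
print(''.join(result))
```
MN

New KeyError raised, caught by outer KeyError handler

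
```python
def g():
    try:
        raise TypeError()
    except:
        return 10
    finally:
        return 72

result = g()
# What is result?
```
72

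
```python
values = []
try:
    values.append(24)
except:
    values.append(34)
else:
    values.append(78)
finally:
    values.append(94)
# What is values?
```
[24, 78, 94]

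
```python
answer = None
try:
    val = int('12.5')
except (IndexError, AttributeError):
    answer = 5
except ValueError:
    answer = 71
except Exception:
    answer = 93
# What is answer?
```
71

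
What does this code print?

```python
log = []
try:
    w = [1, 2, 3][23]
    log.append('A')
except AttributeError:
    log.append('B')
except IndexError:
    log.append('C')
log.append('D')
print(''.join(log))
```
CD

IndexError is caught by its specific handler, not AttributeError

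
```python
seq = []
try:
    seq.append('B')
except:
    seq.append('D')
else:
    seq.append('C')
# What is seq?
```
['B', 'C']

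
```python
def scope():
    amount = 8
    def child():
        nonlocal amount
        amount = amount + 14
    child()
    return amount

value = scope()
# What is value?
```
22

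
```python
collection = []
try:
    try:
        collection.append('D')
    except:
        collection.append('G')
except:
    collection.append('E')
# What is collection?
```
['D']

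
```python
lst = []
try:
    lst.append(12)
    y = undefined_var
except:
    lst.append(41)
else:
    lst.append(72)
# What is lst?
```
[12, 41]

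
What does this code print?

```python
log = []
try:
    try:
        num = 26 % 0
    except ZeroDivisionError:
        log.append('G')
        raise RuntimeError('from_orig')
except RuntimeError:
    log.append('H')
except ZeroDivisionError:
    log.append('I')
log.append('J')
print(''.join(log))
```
GHJ

RuntimeError raised and caught, original ZeroDivisionError not re-raised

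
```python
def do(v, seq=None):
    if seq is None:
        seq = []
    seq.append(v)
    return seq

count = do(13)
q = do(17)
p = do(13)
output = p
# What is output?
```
[13]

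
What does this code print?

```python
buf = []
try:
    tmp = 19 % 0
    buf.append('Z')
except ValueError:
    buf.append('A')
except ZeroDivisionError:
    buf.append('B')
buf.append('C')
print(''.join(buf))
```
BC

ZeroDivisionError is caught by its specific handler, not ValueError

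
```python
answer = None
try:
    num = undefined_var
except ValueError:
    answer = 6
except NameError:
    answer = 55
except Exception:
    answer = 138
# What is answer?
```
55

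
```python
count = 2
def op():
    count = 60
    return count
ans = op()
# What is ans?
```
60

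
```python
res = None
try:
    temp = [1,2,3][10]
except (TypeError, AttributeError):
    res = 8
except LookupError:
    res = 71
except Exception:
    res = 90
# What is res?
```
71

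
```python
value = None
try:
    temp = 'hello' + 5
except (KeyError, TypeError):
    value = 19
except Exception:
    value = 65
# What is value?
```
19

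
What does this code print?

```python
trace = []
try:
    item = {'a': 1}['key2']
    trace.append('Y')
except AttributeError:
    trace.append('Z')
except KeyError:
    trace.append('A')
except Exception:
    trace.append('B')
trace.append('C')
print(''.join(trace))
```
AC

KeyError matches before generic Exception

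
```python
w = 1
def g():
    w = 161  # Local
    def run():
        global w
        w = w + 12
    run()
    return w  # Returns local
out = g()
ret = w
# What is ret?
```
13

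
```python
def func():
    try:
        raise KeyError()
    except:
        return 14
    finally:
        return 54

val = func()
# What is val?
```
54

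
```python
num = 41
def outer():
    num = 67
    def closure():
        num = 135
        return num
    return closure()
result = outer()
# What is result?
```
135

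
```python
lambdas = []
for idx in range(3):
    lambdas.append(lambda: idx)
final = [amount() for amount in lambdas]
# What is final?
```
[2, 2, 2]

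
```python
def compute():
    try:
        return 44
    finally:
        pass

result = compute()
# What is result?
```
44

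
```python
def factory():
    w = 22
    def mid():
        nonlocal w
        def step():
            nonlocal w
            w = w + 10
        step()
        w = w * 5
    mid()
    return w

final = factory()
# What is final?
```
160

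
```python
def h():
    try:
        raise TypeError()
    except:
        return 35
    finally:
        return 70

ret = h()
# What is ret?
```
70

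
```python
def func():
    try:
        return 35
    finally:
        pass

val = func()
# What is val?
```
35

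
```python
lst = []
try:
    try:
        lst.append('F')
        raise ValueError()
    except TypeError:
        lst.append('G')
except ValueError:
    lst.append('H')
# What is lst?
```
['F', 'H']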